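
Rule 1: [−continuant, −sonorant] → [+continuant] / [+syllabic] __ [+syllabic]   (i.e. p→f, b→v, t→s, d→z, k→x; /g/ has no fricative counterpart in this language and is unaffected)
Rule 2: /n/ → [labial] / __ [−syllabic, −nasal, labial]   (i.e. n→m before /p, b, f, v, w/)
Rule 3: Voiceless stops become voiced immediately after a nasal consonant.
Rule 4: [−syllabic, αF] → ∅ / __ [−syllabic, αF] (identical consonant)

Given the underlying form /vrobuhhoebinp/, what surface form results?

Rule 1 (intervocalic spirantization): /b/ is a stop between vowels /o/ and /u/, so it spirantizes to the fricative [v]. /b/ is a stop between vowels /e/ and /i/, so it spirantizes to the fricative [v]. /vrobuhhoebinp/ → vrovuhhoevinp.
Rule 2 (nasal place assimilation): /n/ precedes the labial consonant /p/, so it assimilates in place to [m]. /vrovuhhoevinp/ → vrovuhhoevimp.
Rule 3 (post-nasal voicing): /p/ is a voiceless stop immediately after the nasal /m/, so it voices to [b]. /vrovuhhoevimp/ → vrovuhhoevimb.
Rule 4 (degemination): /hh/ is a geminate; the first /h/ deletes. /vrovuhhoevimb/ → vrovuhoevimb.

vrovuhoevimb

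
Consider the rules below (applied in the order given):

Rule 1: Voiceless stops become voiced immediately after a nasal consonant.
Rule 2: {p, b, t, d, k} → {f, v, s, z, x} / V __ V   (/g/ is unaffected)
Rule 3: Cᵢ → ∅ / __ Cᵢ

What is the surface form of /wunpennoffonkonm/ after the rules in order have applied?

wunbenofongonm

Rule 1 (post-nasal voicing): /p/ is a voiceless stop immediately after the nasal /n/, so it voices to [b]. /k/ is a voiceless stop immediately after the nasal /n/, so it voices to [g]. /wunpennoffonkonm/ → wunbennoffongonm.
Rule 2 (intervocalic spirantization): no segment meets the environment; /wunbennoffongonm/ is unchanged.
Rule 3 (degemination): /nn/ is a geminate; the first /n/ deletes. /ff/ is a geminate; the first /f/ deletes. /wunbennoffongonm/ → wunbenofongonm.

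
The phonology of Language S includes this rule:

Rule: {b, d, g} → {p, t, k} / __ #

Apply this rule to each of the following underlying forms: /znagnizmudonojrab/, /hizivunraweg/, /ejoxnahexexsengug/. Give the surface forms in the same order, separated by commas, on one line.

/znagnizmudonojrab/: /b/ is a voiced stop in word-final position, so it devoices to [p]. → [znagnizmudonojrap].
/hizivunraweg/: /g/ is a voiced stop in word-final position, so it devoices to [k]. → [hizivunrawek].
/ejoxnahexexsengug/: /g/ is a voiced stop in word-final position, so it devoices to [k]. → [ejoxnahexexsenguk].

znagnizmudonojrap, hizivunrawek, ejoxnahexexsenguk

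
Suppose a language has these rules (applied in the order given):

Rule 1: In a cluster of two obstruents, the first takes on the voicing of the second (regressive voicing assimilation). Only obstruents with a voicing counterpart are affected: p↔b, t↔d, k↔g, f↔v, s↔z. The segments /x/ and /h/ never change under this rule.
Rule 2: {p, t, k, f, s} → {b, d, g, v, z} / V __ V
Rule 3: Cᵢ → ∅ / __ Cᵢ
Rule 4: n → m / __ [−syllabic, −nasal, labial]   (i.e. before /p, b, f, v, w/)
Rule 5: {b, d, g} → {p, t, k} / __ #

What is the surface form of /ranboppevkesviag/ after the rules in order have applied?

Rule 1 (regressive voicing assimilation): /v/ precedes the voiceless obstruent /k/, so it devoices to [f] by assimilation. /s/ precedes the voiced obstruent /v/, so it voices to [z] by assimilation. /ranboppevkesviag/ → ranboppefkezviag.
Rule 2 (intervocalic voicing): no segment meets the environment; /ranboppefkezviag/ is unchanged.
Rule 3 (degemination): /pp/ is a geminate; the first /p/ deletes. /ranboppefkezviag/ → ranbopefkezviag.
Rule 4 (nasal place assimilation): /n/ precedes the labial consonant /b/, so it assimilates in place to [m]. /ranbopefkezviag/ → rambopefkezviag.
Rule 5 (final devoicing): /g/ is a voiced stop in word-final position, so it devoices to [k]. /rambopefkezviag/ → rambopefkezviak.

rambopefkezviak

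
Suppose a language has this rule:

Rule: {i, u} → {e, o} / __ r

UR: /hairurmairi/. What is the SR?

haerormaeri

/i/ is a high vowel immediately before /r/, so it lowers to [e].
/u/ is a high vowel immediately before /r/, so it lowers to [o].
/i/ is a high vowel immediately before /r/, so it lowers to [e].
The other instance of /i/ does not occur in the required environment and remains unchanged.
Surface form: [haerormaeri].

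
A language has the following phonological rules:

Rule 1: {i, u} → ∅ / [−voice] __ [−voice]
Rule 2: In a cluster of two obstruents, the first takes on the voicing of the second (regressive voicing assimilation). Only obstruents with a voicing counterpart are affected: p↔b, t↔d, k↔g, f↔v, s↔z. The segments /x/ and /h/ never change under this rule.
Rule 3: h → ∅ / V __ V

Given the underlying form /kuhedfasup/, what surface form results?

khetfasp

Rule 1 (high vowel syncope): /u/ is a high vowel flanked by voiceless consonants /k/ and /h/, so it deletes. /u/ is a high vowel flanked by voiceless consonants /s/ and /p/, so it deletes. /kuhedfasup/ → khedfasp.
Rule 2 (regressive voicing assimilation): /d/ precedes the voiceless obstruent /f/, so it devoices to [t] by assimilation. /khedfasp/ → khetfasp.
Rule 3 (intervocalic h-deletion): no segment meets the environment; /khetfasp/ is unchanged.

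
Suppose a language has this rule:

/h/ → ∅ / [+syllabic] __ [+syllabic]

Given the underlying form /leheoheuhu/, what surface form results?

leeoeuu

/h/ occurs between vowels /e/ and /e/, so it deletes.
/h/ occurs between vowels /o/ and /e/, so it deletes.
/h/ occurs between vowels /u/ and /u/, so it deletes.
Surface form: [leeoeuu].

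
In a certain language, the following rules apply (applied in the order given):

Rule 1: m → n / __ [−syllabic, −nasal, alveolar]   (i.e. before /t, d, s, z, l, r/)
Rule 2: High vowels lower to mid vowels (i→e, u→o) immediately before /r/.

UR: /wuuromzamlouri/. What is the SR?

Rule 1 (nasal place assimilation): /m/ precedes the alveolar consonant /z/, so it assimilates in place to [n]. /m/ precedes the alveolar consonant /l/, so it assimilates in place to [n]. /wuuromzamlouri/ → wuuronzanlouri.
Rule 2 (pre-rhotic lowering): /u/ is a high vowel immediately before /r/, so it lowers to [o]. /u/ is a high vowel immediately before /r/, so it lowers to [o]. /wuuronzanlouri/ → wuoronzanloori.

wuoronzanloori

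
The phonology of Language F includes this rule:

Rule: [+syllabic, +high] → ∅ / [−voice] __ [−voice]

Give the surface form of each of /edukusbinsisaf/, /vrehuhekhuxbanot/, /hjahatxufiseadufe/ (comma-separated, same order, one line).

/edukusbinsisaf/: /u/ is a high vowel flanked by voiceless consonants /k/ and /s/, so it deletes. /i/ is a high vowel flanked by voiceless consonants /s/ and /s/, so it deletes. → [eduksbinssaf].
/vrehuhekhuxbanot/: /u/ is a high vowel flanked by voiceless consonants /h/ and /h/, so it deletes. /u/ is a high vowel flanked by voiceless consonants /h/ and /x/, so it deletes. → [vrehhekhxbanot].
/hjahatxufiseadufe/: /u/ is a high vowel flanked by voiceless consonants /x/ and /f/, so it deletes. /i/ is a high vowel flanked by voiceless consonants /f/ and /s/, so it deletes. → [hjahatxfseadufe].

eduksbinssaf, vrehhekhxbanot, hjahatxfseadufe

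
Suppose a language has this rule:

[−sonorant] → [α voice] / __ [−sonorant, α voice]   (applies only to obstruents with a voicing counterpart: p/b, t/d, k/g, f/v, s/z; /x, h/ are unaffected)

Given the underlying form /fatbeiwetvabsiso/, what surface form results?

/t/ precedes the voiced obstruent /b/, so it voices to [d] by assimilation.
/t/ precedes the voiced obstruent /v/, so it voices to [d] by assimilation.
/b/ precedes the voiceless obstruent /s/, so it devoices to [p] by assimilation.
The other instances of /f/, /b/, /v/, /s/ do not occur in the required environment and remain unchanged.
Surface form: [fadbeiwedvapsiso].

fadbeiwedvapsiso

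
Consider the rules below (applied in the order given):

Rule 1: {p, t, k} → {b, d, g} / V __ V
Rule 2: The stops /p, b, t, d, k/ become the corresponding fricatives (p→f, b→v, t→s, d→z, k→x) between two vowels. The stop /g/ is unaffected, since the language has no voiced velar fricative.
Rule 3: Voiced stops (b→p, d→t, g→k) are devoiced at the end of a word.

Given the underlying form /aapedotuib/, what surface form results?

aavezozuip

Rule 1 (intervocalic voicing): /p/ is a voiceless stop between vowels /a/ and /e/, so it voices to [b]. /t/ is a voiceless stop between vowels /o/ and /u/, so it voices to [d]. /aapedotuib/ → aabedoduib.
Rule 2 (intervocalic spirantization): /b/ is a stop between vowels /a/ and /e/, so it spirantizes to the fricative [v]. /d/ is a stop between vowels /e/ and /o/, so it spirantizes to the fricative [z]. /d/ is a stop between vowels /o/ and /u/, so it spirantizes to the fricative [z]. /aabedoduib/ → aavezozuib.
Rule 3 (final devoicing): /b/ is a voiced stop in word-final position, so it devoices to [p]. /aavezozuib/ → aavezozuip.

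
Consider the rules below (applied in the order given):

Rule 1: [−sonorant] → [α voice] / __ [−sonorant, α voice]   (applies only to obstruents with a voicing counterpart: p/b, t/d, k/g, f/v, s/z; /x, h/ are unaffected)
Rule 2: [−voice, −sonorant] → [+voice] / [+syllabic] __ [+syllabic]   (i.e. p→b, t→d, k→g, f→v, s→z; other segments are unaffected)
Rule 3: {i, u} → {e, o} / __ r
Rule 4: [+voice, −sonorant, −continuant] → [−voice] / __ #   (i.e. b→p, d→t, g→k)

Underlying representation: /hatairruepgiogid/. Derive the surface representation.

hadaerruebgiogit

Rule 1 (regressive voicing assimilation): /p/ precedes the voiced obstruent /g/, so it voices to [b] by assimilation. /hatairruepgiogid/ → hatairruebgiogid.
Rule 2 (intervocalic voicing): /t/ is a voiceless obstruent between vowels /a/ and /a/, so it voices to [d]. /hatairruebgiogid/ → hadairruebgiogid.
Rule 3 (pre-rhotic lowering): /i/ is a high vowel immediately before /r/, so it lowers to [e]. /hadairruebgiogid/ → hadaerruebgiogid.
Rule 4 (final devoicing): /d/ is a voiced stop in word-final position, so it devoices to [t]. /hadaerruebgiogid/ → hadaerruebgiogit.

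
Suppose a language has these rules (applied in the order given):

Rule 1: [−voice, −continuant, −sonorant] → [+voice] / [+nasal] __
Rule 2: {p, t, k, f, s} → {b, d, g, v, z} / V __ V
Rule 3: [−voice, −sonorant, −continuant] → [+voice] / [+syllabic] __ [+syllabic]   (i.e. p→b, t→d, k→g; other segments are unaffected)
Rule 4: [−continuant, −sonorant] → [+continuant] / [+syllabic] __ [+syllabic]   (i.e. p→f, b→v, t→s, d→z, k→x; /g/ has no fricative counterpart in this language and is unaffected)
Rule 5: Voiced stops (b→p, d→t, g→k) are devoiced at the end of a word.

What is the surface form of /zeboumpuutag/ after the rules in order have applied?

Rule 1 (post-nasal voicing): /p/ is a voiceless stop immediately after the nasal /m/, so it voices to [b]. /zeboumpuutag/ → zeboumbuutag.
Rule 2 (intervocalic voicing): /t/ is a voiceless obstruent between vowels /u/ and /a/, so it voices to [d]. /zeboumbuutag/ → zeboumbuudag.
Rule 3 (intervocalic voicing): no segment meets the environment; /zeboumbuudag/ is unchanged.
Rule 4 (intervocalic spirantization): /b/ is a stop between vowels /e/ and /o/, so it spirantizes to the fricative [v]. /d/ is a stop between vowels /u/ and /a/, so it spirantizes to the fricative [z]. /zeboumbuudag/ → zevoumbuuzag.
Rule 5 (final devoicing): /g/ is a voiced stop in word-final position, so it devoices to [k]. /zevoumbuuzag/ → zevoumbuuzak.

zevoumbuuzak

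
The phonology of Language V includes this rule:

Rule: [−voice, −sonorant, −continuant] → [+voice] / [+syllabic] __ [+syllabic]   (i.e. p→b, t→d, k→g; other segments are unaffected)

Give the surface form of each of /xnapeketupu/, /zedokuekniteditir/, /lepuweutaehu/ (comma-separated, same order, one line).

/xnapeketupu/: /p/ is a voiceless stop between vowels /a/ and /e/, so it voices to [b]. /k/ is a voiceless stop between vowels /e/ and /e/, so it voices to [g]. /t/ is a voiceless stop between vowels /e/ and /u/, so it voices to [d]. /p/ is a voiceless stop between vowels /u/ and /u/, so it voices to [b]. → [xnabegedubu].
/zedokuekniteditir/: /k/ is a voiceless stop between vowels /o/ and /u/, so it voices to [g]. /t/ is a voiceless stop between vowels /i/ and /e/, so it voices to [d]. /t/ is a voiceless stop between vowels /i/ and /i/, so it voices to [d]. → [zedogueknidedidir].
/lepuweutaehu/: /p/ is a voiceless stop between vowels /e/ and /u/, so it voices to [b]. /t/ is a voiceless stop between vowels /u/ and /a/, so it voices to [d]. → [lebuweudaehu].

xnabegedubu, zedogueknidedidir, lebuweudaehu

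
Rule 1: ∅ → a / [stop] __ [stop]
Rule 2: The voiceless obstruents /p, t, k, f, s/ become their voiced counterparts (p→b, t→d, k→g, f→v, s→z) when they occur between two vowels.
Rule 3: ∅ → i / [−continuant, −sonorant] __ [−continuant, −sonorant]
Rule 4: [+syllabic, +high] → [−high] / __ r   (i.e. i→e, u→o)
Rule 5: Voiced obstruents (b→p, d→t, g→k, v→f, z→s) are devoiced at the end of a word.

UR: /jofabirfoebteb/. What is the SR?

Rule 1 (stop-cluster a-epenthesis): /b/ and /t/ form a stop–stop cluster, so [a] is inserted between them. /jofabirfoebteb/ → jofabirfoebateb.
Rule 2 (intervocalic voicing): /f/ is a voiceless obstruent between vowels /o/ and /a/, so it voices to [v]. /t/ is a voiceless obstruent between vowels /a/ and /e/, so it voices to [d]. /jofabirfoebateb/ → jovabirfoebadeb.
Rule 3 (stop-cluster i-epenthesis): no segment meets the environment; /jovabirfoebadeb/ is unchanged.
Rule 4 (pre-rhotic lowering): /i/ is a high vowel immediately before /r/, so it lowers to [e]. /jovabirfoebadeb/ → jovaberfoebadeb.
Rule 5 (final devoicing): /b/ is a voiced obstruent in word-final position, so it devoices to [p]. /jovaberfoebadeb/ → jovaberfoebadep.

jovaberfoebadep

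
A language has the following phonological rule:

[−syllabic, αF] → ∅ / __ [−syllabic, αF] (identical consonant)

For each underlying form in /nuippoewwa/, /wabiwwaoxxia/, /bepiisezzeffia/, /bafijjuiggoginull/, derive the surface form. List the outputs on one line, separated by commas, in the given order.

/nuippoewwa/: /pp/ is a geminate; the first /p/ deletes. /ww/ is a geminate; the first /w/ deletes. → [nuipoewa].
/wabiwwaoxxia/: /ww/ is a geminate; the first /w/ deletes. /xx/ is a geminate; the first /x/ deletes. → [wabiwaoxia].
/bepiisezzeffia/: /zz/ is a geminate; the first /z/ deletes. /ff/ is a geminate; the first /f/ deletes. → [bepiisezefia].
/bafijjuiggoginull/: /jj/ is a geminate; the first /j/ deletes. /gg/ is a geminate; the first /g/ deletes. /ll/ is a geminate; the first /l/ deletes. → [bafijuigoginul].

nuipoewa, wabiwaoxia, bepiisezefia, bafijuigoginul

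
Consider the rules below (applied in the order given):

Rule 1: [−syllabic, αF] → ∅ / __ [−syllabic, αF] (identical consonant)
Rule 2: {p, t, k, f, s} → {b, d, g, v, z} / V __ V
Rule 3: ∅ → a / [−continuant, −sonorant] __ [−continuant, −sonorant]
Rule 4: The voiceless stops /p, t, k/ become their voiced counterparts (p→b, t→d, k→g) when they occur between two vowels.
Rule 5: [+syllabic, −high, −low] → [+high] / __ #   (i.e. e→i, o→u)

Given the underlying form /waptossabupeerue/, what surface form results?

wabadozabubeerui

Rule 1 (degemination): /ss/ is a geminate; the first /s/ deletes. /waptossabupeerue/ → waptosabupeerue.
Rule 2 (intervocalic voicing): /s/ is a voiceless obstruent between vowels /o/ and /a/, so it voices to [z]. /p/ is a voiceless obstruent between vowels /u/ and /e/, so it voices to [b]. /waptosabupeerue/ → waptozabubeerue.
Rule 3 (stop-cluster a-epenthesis): /p/ and /t/ form a stop–stop cluster, so [a] is inserted between them. /waptozabubeerue/ → wapatozabubeerue.
Rule 4 (intervocalic voicing): /p/ is a voiceless stop between vowels /a/ and /a/, so it voices to [b]. /t/ is a voiceless stop between vowels /a/ and /o/, so it voices to [d]. /wapatozabubeerue/ → wabadozabubeerue.
Rule 5 (final vowel raising): /e/ is a mid vowel in word-final position, so it raises to [i]. /wabadozabubeerue/ → wabadozabubeerui.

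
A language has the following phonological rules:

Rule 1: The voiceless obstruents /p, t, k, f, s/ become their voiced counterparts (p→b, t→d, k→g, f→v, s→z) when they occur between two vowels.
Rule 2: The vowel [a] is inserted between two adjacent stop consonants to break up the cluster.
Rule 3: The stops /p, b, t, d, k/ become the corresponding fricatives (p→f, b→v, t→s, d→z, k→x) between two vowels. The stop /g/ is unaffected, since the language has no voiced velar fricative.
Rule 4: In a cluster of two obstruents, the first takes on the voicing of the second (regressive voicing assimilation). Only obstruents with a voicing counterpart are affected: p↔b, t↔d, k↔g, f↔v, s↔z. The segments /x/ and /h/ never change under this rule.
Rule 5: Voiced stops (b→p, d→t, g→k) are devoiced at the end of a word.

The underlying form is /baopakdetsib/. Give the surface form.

Rule 1 (intervocalic voicing): /p/ is a voiceless obstruent between vowels /o/ and /a/, so it voices to [b]. /baopakdetsib/ → baobakdetsib.
Rule 2 (stop-cluster a-epenthesis): /k/ and /d/ form a stop–stop cluster, so [a] is inserted between them. /baobakdetsib/ → baobakadetsib.
Rule 3 (intervocalic spirantization): /b/ is a stop between vowels /o/ and /a/, so it spirantizes to the fricative [v]. /k/ is a stop between vowels /a/ and /a/, so it spirantizes to the fricative [x]. /d/ is a stop between vowels /a/ and /e/, so it spirantizes to the fricative [z]. /baobakadetsib/ → baovaxazetsib.
Rule 4 (regressive voicing assimilation): no segment meets the environment; /baovaxazetsib/ is unchanged.
Rule 5 (final devoicing): /b/ is a voiced stop in word-final position, so it devoices to [p]. /baovaxazetsib/ → baovaxazetsip.

baovaxazetsip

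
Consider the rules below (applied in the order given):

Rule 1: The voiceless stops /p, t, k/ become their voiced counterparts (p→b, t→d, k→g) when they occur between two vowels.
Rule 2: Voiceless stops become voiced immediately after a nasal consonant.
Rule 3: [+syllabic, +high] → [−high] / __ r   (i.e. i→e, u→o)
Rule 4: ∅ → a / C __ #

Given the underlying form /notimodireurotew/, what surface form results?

nodimodereorodewa

Rule 1 (intervocalic voicing): /t/ is a voiceless stop between vowels /o/ and /i/, so it voices to [d]. /t/ is a voiceless stop between vowels /o/ and /e/, so it voices to [d]. /notimodireurotew/ → nodimodireurodew.
Rule 2 (post-nasal voicing): no segment meets the environment; /nodimodireurodew/ is unchanged.
Rule 3 (pre-rhotic lowering): /i/ is a high vowel immediately before /r/, so it lowers to [e]. /u/ is a high vowel immediately before /r/, so it lowers to [o]. /nodimodireurodew/ → nodimodereorodew.
Rule 4 (final a-epenthesis): the form ends in the consonant /w/, so [a] is inserted word-finally. /nodimodereorodew/ → nodimodereorodewa.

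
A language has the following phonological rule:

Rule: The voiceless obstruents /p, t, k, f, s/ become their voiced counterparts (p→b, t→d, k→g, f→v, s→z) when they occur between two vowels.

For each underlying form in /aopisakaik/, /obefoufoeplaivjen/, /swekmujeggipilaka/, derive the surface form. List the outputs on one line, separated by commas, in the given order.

/aopisakaik/: /p/ is a voiceless obstruent between vowels /o/ and /i/, so it voices to [b]. /s/ is a voiceless obstruent between vowels /i/ and /a/, so it voices to [z]. /k/ is a voiceless obstruent between vowels /a/ and /a/, so it voices to [g]. → [aobizagaik].
/obefoufoeplaivjen/: /f/ is a voiceless obstruent between vowels /e/ and /o/, so it voices to [v]. /f/ is a voiceless obstruent between vowels /u/ and /o/, so it voices to [v]. → [obevouvoeplaivjen].
/swekmujeggipilaka/: /p/ is a voiceless obstruent between vowels /i/ and /i/, so it voices to [b]. /k/ is a voiceless obstruent between vowels /a/ and /a/, so it voices to [g]. → [swekmujeggibilaga].

aobizagaik, obevouvoeplaivjen, swekmujeggibilaga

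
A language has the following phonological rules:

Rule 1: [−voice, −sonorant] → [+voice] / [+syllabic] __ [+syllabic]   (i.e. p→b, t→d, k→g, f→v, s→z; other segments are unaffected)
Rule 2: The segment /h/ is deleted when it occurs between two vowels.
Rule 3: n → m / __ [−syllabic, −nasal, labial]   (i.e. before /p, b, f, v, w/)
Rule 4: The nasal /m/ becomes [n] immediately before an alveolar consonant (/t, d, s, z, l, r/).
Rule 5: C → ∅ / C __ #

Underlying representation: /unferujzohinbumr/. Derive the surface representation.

Rule 1 (intervocalic voicing): no segment meets the environment; /unferujzohinbumr/ is unchanged.
Rule 2 (intervocalic h-deletion): /h/ occurs between vowels /o/ and /i/, so it deletes. /unferujzohinbumr/ → unferujzoinbumr.
Rule 3 (nasal place assimilation): /n/ precedes the labial consonant /f/, so it assimilates in place to [m]. /n/ precedes the labial consonant /b/, so it assimilates in place to [m]. /unferujzoinbumr/ → umferujzoimbumr.
Rule 4 (nasal place assimilation): /m/ precedes the alveolar consonant /r/, so it assimilates in place to [n]. /umferujzoimbumr/ → umferujzoimbunr.
Rule 5 (final cluster simplification): /r/ is the second consonant of a word-final cluster /nr/, so it deletes. /umferujzoimbunr/ → umferujzoimbun.

umferujzoimbun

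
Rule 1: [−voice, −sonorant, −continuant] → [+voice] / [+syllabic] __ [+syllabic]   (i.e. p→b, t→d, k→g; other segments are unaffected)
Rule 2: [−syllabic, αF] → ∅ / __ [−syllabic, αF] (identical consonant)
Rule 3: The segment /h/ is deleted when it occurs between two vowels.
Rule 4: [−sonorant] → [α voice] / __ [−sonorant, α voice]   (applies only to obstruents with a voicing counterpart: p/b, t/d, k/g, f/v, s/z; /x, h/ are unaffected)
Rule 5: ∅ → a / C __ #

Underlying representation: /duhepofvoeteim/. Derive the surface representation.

Rule 1 (intervocalic voicing): /p/ is a voiceless stop between vowels /e/ and /o/, so it voices to [b]. /t/ is a voiceless stop between vowels /e/ and /e/, so it voices to [d]. /duhepofvoeteim/ → duhebofvoedeim.
Rule 2 (degemination): no segment meets the environment; /duhebofvoedeim/ is unchanged.
Rule 3 (intervocalic h-deletion): /h/ occurs between vowels /u/ and /e/, so it deletes. /duhebofvoedeim/ → duebofvoedeim.
Rule 4 (regressive voicing assimilation): /f/ precedes the voiced obstruent /v/, so it voices to [v] by assimilation. /duebofvoedeim/ → duebovvoedeim.
Rule 5 (final a-epenthesis): the form ends in the consonant /m/, so [a] is inserted word-finally. /duebovvoedeim/ → duebovvoedeima.

duebovvoedeima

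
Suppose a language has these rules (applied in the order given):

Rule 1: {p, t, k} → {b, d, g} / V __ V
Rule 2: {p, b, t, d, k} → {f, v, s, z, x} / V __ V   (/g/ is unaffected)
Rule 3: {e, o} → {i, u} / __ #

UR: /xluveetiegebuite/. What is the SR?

xluveeziegevuizi

Rule 1 (intervocalic voicing): /t/ is a voiceless stop between vowels /e/ and /i/, so it voices to [d]. /t/ is a voiceless stop between vowels /i/ and /e/, so it voices to [d]. /xluveetiegebuite/ → xluveediegebuide.
Rule 2 (intervocalic spirantization): /d/ is a stop between vowels /e/ and /i/, so it spirantizes to the fricative [z]. /b/ is a stop between vowels /e/ and /u/, so it spirantizes to the fricative [v]. /d/ is a stop between vowels /i/ and /e/, so it spirantizes to the fricative [z]. /xluveediegebuide/ → xluveeziegevuize.
Rule 3 (final vowel raising): /e/ is a mid vowel in word-final position, so it raises to [i]. /xluveeziegevuize/ → xluveeziegevuizi.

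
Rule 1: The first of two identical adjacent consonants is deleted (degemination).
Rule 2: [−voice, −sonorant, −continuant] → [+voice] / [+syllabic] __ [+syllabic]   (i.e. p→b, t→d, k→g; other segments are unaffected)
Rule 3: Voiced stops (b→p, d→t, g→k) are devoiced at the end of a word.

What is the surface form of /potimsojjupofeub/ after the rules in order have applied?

Rule 1 (degemination): /jj/ is a geminate; the first /j/ deletes. /potimsojjupofeub/ → potimsojupofeub.
Rule 2 (intervocalic voicing): /t/ is a voiceless stop between vowels /o/ and /i/, so it voices to [d]. /p/ is a voiceless stop between vowels /u/ and /o/, so it voices to [b]. /potimsojupofeub/ → podimsojubofeub.
Rule 3 (final devoicing): /b/ is a voiced stop in word-final position, so it devoices to [p]. /podimsojubofeub/ → podimsojubofeup.

podimsojubofeup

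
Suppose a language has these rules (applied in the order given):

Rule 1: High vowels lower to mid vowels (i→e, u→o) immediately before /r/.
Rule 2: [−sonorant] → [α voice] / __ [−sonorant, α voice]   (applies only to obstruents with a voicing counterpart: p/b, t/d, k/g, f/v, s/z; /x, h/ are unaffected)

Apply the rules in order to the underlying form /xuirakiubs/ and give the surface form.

Rule 1 (pre-rhotic lowering): /i/ is a high vowel immediately before /r/, so it lowers to [e]. /xuirakiubs/ → xuerakiubs.
Rule 2 (regressive voicing assimilation): /b/ precedes the voiceless obstruent /s/, so it devoices to [p] by assimilation. /xuerakiubs/ → xuerakiups.

xuerakiups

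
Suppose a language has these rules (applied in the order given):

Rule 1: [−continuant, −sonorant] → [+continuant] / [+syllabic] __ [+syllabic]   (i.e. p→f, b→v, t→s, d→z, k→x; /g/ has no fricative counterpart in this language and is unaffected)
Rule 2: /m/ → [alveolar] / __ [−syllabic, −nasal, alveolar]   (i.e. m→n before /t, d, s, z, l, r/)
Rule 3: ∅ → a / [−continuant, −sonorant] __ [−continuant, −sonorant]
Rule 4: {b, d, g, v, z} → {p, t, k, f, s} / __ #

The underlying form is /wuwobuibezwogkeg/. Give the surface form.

wuwovuivezwogakek

Rule 1 (intervocalic spirantization): /b/ is a stop between vowels /o/ and /u/, so it spirantizes to the fricative [v]. /b/ is a stop between vowels /i/ and /e/, so it spirantizes to the fricative [v]. /wuwobuibezwogkeg/ → wuwovuivezwogkeg.
Rule 2 (nasal place assimilation): no segment meets the environment; /wuwovuivezwogkeg/ is unchanged.
Rule 3 (stop-cluster a-epenthesis): /g/ and /k/ form a stop–stop cluster, so [a] is inserted between them. /wuwovuivezwogkeg/ → wuwovuivezwogakeg.
Rule 4 (final devoicing): /g/ is a voiced obstruent in word-final position, so it devoices to [k]. /wuwovuivezwogakeg/ → wuwovuivezwogakek.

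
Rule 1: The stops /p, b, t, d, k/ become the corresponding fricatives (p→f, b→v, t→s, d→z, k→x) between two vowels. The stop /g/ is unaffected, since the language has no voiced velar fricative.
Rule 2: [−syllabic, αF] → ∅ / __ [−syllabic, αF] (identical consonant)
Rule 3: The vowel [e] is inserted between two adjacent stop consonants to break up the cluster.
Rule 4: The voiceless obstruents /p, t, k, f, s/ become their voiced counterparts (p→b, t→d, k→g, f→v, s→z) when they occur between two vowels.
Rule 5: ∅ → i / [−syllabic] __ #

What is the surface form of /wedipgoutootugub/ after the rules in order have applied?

Rule 1 (intervocalic spirantization): /d/ is a stop between vowels /e/ and /i/, so it spirantizes to the fricative [z]. /t/ is a stop between vowels /u/ and /o/, so it spirantizes to the fricative [s]. /t/ is a stop between vowels /o/ and /u/, so it spirantizes to the fricative [s]. /wedipgoutootugub/ → wezipgousoosugub.
Rule 2 (degemination): no segment meets the environment; /wezipgousoosugub/ is unchanged.
Rule 3 (stop-cluster e-epenthesis): /p/ and /g/ form a stop–stop cluster, so [e] is inserted between them. /wezipgousoosugub/ → wezipegousoosugub.
Rule 4 (intervocalic voicing): /p/ is a voiceless obstruent between vowels /i/ and /e/, so it voices to [b]. /s/ is a voiceless obstruent between vowels /u/ and /o/, so it voices to [z]. /s/ is a voiceless obstruent between vowels /o/ and /u/, so it voices to [z]. /wezipegousoosugub/ → wezibegouzoozugub.
Rule 5 (final i-epenthesis): the form ends in the consonant /b/, so [i] is inserted word-finally. /wezibegouzoozugub/ → wezibegouzoozugubi.

wezibegouzoozugubi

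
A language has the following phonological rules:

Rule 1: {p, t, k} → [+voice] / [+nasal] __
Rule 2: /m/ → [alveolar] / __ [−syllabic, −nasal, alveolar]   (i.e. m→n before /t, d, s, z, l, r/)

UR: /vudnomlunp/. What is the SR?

Rule 1 (post-nasal voicing): /p/ is a voiceless stop immediately after the nasal /n/, so it voices to [b]. /vudnomlunp/ → vudnomlunb.
Rule 2 (nasal place assimilation): /m/ precedes the alveolar consonant /l/, so it assimilates in place to [n]. /vudnomlunb/ → vudnonlunb.

vudnonlunb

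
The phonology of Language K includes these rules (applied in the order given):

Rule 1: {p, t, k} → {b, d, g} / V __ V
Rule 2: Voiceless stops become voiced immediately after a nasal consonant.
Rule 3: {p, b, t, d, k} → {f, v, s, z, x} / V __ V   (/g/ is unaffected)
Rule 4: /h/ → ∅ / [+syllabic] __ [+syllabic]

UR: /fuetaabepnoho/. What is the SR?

Rule 1 (intervocalic voicing): /t/ is a voiceless stop between vowels /e/ and /a/, so it voices to [d]. /fuetaabepnoho/ → fuedaabepnoho.
Rule 2 (post-nasal voicing): no segment meets the environment; /fuedaabepnoho/ is unchanged.
Rule 3 (intervocalic spirantization): /d/ is a stop between vowels /e/ and /a/, so it spirantizes to the fricative [z]. /b/ is a stop between vowels /a/ and /e/, so it spirantizes to the fricative [v]. /fuedaabepnoho/ → fuezaavepnoho.
Rule 4 (intervocalic h-deletion): /h/ occurs between vowels /o/ and /o/, so it deletes. /fuezaavepnoho/ → fuezaavepnoo.

fuezaavepnoo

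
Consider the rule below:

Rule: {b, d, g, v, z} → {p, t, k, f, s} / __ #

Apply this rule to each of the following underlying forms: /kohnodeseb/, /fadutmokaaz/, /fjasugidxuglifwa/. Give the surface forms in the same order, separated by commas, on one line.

/kohnodeseb/: /b/ is a voiced obstruent in word-final position, so it devoices to [p]. → [kohnodesep].
/fadutmokaaz/: /z/ is a voiced obstruent in word-final position, so it devoices to [s]. → [fadutmokaas].
/fjasugidxuglifwa/: the rule's environment is not met; surfaces unchanged as [fjasugidxuglifwa].

kohnodesep, fadutmokaas, fjasugidxuglifwa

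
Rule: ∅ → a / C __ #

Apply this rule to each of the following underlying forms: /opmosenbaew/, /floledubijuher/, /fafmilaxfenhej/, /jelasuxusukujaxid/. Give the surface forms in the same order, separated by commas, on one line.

opmosenbaewa, floledubijuhera, fafmilaxfenheja, jelasuxusukujaxida

/opmosenbaew/: the form ends in the consonant /w/, so [a] is inserted word-finally. → [opmosenbaewa].
/floledubijuher/: the form ends in the consonant /r/, so [a] is inserted word-finally. → [floledubijuhera].
/fafmilaxfenhej/: the form ends in the consonant /j/, so [a] is inserted word-finally. → [fafmilaxfenheja].
/jelasuxusukujaxid/: the form ends in the consonant /d/, so [a] is inserted word-finally. → [jelasuxusukujaxida].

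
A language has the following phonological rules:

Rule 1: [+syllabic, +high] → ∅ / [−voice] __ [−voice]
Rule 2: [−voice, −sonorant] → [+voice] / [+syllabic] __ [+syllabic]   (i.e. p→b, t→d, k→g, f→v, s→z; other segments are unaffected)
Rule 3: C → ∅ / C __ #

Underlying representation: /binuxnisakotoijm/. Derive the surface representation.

Rule 1 (high vowel syncope): no segment meets the environment; /binuxnisakotoijm/ is unchanged.
Rule 2 (intervocalic voicing): /s/ is a voiceless obstruent between vowels /i/ and /a/, so it voices to [z]. /k/ is a voiceless obstruent between vowels /a/ and /o/, so it voices to [g]. /t/ is a voiceless obstruent between vowels /o/ and /o/, so it voices to [d]. /binuxnisakotoijm/ → binuxnizagodoijm.
Rule 3 (final cluster simplification): /m/ is the second consonant of a word-final cluster /jm/, so it deletes. /binuxnizagodoijm/ → binuxnizagodoij.

binuxnizagodoij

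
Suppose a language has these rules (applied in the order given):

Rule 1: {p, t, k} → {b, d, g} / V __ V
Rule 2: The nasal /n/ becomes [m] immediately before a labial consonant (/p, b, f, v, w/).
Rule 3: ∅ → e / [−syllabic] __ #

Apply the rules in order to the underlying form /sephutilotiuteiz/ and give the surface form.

Rule 1 (intervocalic voicing): /t/ is a voiceless stop between vowels /u/ and /i/, so it voices to [d]. /t/ is a voiceless stop between vowels /o/ and /i/, so it voices to [d]. /t/ is a voiceless stop between vowels /u/ and /e/, so it voices to [d]. /sephutilotiuteiz/ → sephudilodiudeiz.
Rule 2 (nasal place assimilation): no segment meets the environment; /sephudilodiudeiz/ is unchanged.
Rule 3 (final e-epenthesis): the form ends in the consonant /z/, so [e] is inserted word-finally. /sephudilodiudeiz/ → sephudilodiudeize.

sephudilodiudeize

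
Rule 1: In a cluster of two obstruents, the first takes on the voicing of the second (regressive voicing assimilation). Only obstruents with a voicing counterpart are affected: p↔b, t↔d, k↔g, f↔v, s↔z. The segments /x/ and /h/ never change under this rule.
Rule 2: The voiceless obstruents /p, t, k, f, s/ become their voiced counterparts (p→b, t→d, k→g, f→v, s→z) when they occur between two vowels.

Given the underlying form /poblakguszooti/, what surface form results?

poblagguzzoodi

Rule 1 (regressive voicing assimilation): /k/ precedes the voiced obstruent /g/, so it voices to [g] by assimilation. /s/ precedes the voiced obstruent /z/, so it voices to [z] by assimilation. /poblakguszooti/ → poblagguzzooti.
Rule 2 (intervocalic voicing): /t/ is a voiceless obstruent between vowels /o/ and /i/, so it voices to [d]. /poblagguzzooti/ → poblagguzzoodi.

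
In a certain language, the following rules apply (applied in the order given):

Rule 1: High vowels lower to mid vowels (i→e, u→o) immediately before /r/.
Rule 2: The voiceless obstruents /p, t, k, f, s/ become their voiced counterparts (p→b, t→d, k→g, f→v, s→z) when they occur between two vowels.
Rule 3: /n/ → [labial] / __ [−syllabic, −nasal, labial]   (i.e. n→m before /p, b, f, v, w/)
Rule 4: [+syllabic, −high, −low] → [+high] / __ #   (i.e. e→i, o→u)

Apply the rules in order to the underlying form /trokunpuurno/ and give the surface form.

trogumpuornu

Rule 1 (pre-rhotic lowering): /u/ is a high vowel immediately before /r/, so it lowers to [o]. /trokunpuurno/ → trokunpuorno.
Rule 2 (intervocalic voicing): /k/ is a voiceless obstruent between vowels /o/ and /u/, so it voices to [g]. /trokunpuorno/ → trogunpuorno.
Rule 3 (nasal place assimilation): /n/ precedes the labial consonant /p/, so it assimilates in place to [m]. /trogunpuorno/ → trogumpuorno.
Rule 4 (final vowel raising): /o/ is a mid vowel in word-final position, so it raises to [u]. /trogumpuorno/ → trogumpuornu.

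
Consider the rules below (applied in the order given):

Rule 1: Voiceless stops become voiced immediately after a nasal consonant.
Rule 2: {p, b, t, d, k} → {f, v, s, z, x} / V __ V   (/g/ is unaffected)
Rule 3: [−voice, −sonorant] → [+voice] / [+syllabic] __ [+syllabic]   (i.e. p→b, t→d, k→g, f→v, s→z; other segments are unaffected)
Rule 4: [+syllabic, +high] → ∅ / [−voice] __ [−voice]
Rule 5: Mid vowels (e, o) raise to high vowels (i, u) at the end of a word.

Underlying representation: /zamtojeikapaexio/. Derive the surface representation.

zamdojeixavaexiu

Rule 1 (post-nasal voicing): /t/ is a voiceless stop immediately after the nasal /m/, so it voices to [d]. /zamtojeikapaexio/ → zamdojeikapaexio.
Rule 2 (intervocalic spirantization): /k/ is a stop between vowels /i/ and /a/, so it spirantizes to the fricative [x]. /p/ is a stop between vowels /a/ and /a/, so it spirantizes to the fricative [f]. /zamdojeikapaexio/ → zamdojeixafaexio.
Rule 3 (intervocalic voicing): /f/ is a voiceless obstruent between vowels /a/ and /a/, so it voices to [v]. /zamdojeixafaexio/ → zamdojeixavaexio.
Rule 4 (high vowel syncope): no segment meets the environment; /zamdojeixavaexio/ is unchanged.
Rule 5 (final vowel raising): /o/ is a mid vowel in word-final position, so it raises to [u]. /zamdojeixavaexio/ → zamdojeixavaexiu.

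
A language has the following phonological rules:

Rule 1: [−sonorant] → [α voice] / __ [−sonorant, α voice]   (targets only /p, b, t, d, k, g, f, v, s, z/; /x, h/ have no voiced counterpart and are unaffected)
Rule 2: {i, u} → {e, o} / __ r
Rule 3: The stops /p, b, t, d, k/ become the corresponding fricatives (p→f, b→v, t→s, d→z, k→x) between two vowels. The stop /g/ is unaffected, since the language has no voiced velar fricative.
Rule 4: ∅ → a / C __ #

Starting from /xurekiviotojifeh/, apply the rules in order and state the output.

xorexiviosojifeha

Rule 1 (regressive voicing assimilation): no segment meets the environment; /xurekiviotojifeh/ is unchanged.
Rule 2 (pre-rhotic lowering): /u/ is a high vowel immediately before /r/, so it lowers to [o]. /xurekiviotojifeh/ → xorekiviotojifeh.
Rule 3 (intervocalic spirantization): /k/ is a stop between vowels /e/ and /i/, so it spirantizes to the fricative [x]. /t/ is a stop between vowels /o/ and /o/, so it spirantizes to the fricative [s]. /xorekiviotojifeh/ → xorexiviosojifeh.
Rule 4 (final a-epenthesis): the form ends in the consonant /h/, so [a] is inserted word-finally. /xorexiviosojifeh/ → xorexiviosojifeha.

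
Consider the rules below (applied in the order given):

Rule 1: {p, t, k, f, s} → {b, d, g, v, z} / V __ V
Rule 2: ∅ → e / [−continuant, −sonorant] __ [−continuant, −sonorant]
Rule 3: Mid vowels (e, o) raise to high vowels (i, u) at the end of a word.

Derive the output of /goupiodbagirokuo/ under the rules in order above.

Rule 1 (intervocalic voicing): /p/ is a voiceless obstruent between vowels /u/ and /i/, so it voices to [b]. /k/ is a voiceless obstruent between vowels /o/ and /u/, so it voices to [g]. /goupiodbagirokuo/ → goubiodbagiroguo.
Rule 2 (stop-cluster e-epenthesis): /d/ and /b/ form a stop–stop cluster, so [e] is inserted between them. /goubiodbagiroguo/ → goubiodebagiroguo.
Rule 3 (final vowel raising): /o/ is a mid vowel in word-final position, so it raises to [u]. /goubiodebagiroguo/ → goubiodebagiroguu.

goubiodebagiroguu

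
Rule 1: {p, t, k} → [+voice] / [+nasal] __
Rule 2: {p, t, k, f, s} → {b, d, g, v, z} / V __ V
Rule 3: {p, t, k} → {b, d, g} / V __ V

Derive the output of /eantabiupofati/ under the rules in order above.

eandabiubovadi

Rule 1 (post-nasal voicing): /t/ is a voiceless stop immediately after the nasal /n/, so it voices to [d]. /eantabiupofati/ → eandabiupofati.
Rule 2 (intervocalic voicing): /p/ is a voiceless obstruent between vowels /u/ and /o/, so it voices to [b]. /f/ is a voiceless obstruent between vowels /o/ and /a/, so it voices to [v]. /t/ is a voiceless obstruent between vowels /a/ and /i/, so it voices to [d]. /eandabiupofati/ → eandabiubovadi.
Rule 3 (intervocalic voicing): no segment meets the environment; /eandabiubovadi/ is unchanged.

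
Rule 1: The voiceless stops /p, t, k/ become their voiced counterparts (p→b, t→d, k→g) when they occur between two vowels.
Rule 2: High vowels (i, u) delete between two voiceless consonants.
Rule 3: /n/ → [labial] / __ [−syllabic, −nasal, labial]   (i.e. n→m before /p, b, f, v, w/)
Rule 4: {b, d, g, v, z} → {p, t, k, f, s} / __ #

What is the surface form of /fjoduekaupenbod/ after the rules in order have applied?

fjoduegaubembot

Rule 1 (intervocalic voicing): /k/ is a voiceless stop between vowels /e/ and /a/, so it voices to [g]. /p/ is a voiceless stop between vowels /u/ and /e/, so it voices to [b]. /fjoduekaupenbod/ → fjoduegaubenbod.
Rule 2 (high vowel syncope): no segment meets the environment; /fjoduegaubenbod/ is unchanged.
Rule 3 (nasal place assimilation): /n/ precedes the labial consonant /b/, so it assimilates in place to [m]. /fjoduegaubenbod/ → fjoduegaubembod.
Rule 4 (final devoicing): /d/ is a voiced obstruent in word-final position, so it devoices to [t]. /fjoduegaubembod/ → fjoduegaubembot.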